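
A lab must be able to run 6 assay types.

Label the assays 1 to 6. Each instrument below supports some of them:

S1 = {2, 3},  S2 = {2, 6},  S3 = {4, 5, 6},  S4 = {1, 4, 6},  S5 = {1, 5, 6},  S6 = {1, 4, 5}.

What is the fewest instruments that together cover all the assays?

S1 and S2 and S6 together: S1 ∪ S2 ∪ S6 = {1, 2, 3, 4, 5, 6} — every assay is covered.
Only S1 contains 3, so S1 is forced; the remaining 4 assays need at least 2 more instruments (each remaining instrument adds at most 3) — so at least 3 instruments are needed, and 3 is optimal.

3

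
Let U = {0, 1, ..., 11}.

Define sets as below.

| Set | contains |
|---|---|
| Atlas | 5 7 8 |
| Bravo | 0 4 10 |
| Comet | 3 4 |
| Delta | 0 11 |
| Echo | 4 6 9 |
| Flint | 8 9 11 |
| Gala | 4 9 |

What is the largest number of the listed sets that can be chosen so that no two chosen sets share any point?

Atlas, Comet, Delta are pairwise disjoint (Atlas={5,7,8}; Comet={3,4}; Delta={0,11}).
Every remaining set overlaps one of these, and no 4 of the listed sets are pairwise disjoint, so 3 is the maximum.

3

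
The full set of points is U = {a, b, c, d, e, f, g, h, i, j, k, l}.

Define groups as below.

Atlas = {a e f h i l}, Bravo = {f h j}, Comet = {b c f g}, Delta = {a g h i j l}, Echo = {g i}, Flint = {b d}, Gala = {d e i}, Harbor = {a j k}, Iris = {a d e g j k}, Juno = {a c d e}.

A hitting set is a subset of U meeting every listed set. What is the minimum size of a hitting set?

4

T = {d, g, h, k} meets every group (each contains at least one member of T), and |T| = 4.
No choice of 3 points meets every group, so 4 is the minimum.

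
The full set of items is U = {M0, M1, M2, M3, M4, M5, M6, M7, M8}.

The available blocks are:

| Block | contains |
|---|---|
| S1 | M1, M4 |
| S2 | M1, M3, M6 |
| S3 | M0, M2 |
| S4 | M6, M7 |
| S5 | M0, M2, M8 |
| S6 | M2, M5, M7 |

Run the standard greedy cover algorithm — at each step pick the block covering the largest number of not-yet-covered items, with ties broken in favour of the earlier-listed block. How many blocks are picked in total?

4

Greedy: pick S2 (covers 3 new) → pick S5 (covers 3 new) → pick S6 (covers 2 new) → pick S1 (covers 1 new). Total picks: 4.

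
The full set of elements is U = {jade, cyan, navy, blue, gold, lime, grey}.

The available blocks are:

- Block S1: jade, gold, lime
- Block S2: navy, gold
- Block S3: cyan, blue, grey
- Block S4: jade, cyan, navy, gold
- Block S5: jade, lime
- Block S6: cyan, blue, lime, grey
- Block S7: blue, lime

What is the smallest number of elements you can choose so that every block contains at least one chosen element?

3

Take H = {navy, blue, lime}. Each listed block contains at least one of these, so H is a hitting set of size 3.
The blocks S2, S3, S5 are pairwise disjoint, so any hitting set needs a separate element for each — at least 3. Hence 3 is optimal.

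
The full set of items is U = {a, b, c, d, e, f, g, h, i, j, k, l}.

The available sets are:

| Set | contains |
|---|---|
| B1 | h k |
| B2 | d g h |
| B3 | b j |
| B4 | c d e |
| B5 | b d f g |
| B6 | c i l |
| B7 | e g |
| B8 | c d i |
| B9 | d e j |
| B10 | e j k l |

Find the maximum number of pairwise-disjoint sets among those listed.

B1, B3, B7, B8 are pairwise disjoint (B1={h,k}; B3={b,j}; B7={e,g}; B8={c,d,i}).
Every remaining set overlaps one of these, and no 5 of the listed sets are pairwise disjoint, so 4 is the maximum.

4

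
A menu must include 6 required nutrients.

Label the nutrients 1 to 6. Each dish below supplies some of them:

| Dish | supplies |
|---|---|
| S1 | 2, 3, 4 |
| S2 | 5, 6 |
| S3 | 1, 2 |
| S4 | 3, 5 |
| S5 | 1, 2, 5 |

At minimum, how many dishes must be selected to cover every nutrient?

S1 and S2 and S5 together: S1 ∪ S2 ∪ S5 = {1, 2, 3, 4, 5, 6} — every nutrient is covered.
Only S1 contains 4, so S1 is forced; the remaining 3 nutrients need at least 2 more dishes (each remaining dish adds at most 2) — so at least 3 dishes are needed, and 3 is optimal.

3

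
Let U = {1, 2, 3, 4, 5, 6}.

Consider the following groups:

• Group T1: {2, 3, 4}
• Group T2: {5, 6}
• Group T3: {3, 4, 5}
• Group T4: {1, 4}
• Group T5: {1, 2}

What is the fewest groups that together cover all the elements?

Take {T1, T2, T5}. Their union is {1, 2, 3, 4, 5, 6}, which is all 6 elements.
Only T2 contains 6, so T2 is forced; the remaining 4 elements need at least 2 more groups (each remaining group adds at most 3) — so at least 3 groups are needed, and 3 is optimal.

3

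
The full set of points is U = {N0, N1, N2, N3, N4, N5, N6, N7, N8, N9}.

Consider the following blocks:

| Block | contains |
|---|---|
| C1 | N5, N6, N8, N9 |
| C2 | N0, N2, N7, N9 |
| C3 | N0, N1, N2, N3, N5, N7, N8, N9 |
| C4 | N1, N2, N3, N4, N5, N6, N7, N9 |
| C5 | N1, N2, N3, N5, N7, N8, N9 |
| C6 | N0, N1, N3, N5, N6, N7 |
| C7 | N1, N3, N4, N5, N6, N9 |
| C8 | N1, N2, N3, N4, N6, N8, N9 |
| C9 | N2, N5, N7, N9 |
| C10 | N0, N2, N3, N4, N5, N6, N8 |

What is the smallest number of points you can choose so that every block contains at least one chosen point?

2

Take H = {N6, N9}. Each listed block contains at least one of these, so H is a hitting set of size 2.
No single point lies in every block, so at least 2 are needed and 2 is optimal.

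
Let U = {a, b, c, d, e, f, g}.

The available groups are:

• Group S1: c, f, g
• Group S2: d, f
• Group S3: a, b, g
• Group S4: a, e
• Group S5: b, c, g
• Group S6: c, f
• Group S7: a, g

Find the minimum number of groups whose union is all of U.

3

S2, S4, and S5 cover everything between them: the union {a, b, c, d, e, f, g} is all of U.
Each group has at most 3 points, and 2·3 = 6 < 7 — so at least 3 groups are needed, and 3 is optimal.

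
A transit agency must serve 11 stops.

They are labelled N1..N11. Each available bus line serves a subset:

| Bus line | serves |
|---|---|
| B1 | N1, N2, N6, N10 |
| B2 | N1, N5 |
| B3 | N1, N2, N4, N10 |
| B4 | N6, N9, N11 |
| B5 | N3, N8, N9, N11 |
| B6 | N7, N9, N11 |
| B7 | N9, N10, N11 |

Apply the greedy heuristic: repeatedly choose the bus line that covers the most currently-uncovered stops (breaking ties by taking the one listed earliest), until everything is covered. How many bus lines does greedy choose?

Greedy: pick B1 (covers 4 new) → pick B5 (covers 4 new) → pick B2 (covers 1 new) → pick B3 (covers 1 new) → pick B6 (covers 1 new). Total picks: 5.

5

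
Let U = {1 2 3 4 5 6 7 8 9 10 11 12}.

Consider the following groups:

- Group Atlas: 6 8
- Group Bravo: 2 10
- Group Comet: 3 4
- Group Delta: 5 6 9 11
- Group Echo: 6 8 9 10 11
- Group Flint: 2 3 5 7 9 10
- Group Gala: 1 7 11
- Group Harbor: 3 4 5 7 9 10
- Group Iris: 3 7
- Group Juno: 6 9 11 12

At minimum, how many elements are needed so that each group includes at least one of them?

4

The 4 elements {2, 3, 6, 7} hit every group.
The groups Atlas, Bravo, Comet, Gala are pairwise disjoint, so any hitting set needs a separate element for each — at least 4. Hence 4 is optimal.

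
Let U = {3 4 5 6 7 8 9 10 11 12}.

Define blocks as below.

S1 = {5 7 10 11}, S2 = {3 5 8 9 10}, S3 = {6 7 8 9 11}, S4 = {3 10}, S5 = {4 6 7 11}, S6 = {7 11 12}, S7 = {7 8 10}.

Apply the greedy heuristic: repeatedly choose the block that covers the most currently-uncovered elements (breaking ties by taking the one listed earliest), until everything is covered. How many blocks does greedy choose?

Greedy: pick S2 (covers 5 new) → pick S5 (covers 4 new) → pick S6 (covers 1 new). Total picks: 3.

3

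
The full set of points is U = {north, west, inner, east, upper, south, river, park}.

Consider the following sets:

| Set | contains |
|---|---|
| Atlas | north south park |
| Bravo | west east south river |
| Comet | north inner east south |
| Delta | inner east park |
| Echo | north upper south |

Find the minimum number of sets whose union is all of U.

3

Bravo, Delta, and Echo cover everything between them: the union {north, west, inner, east, upper, south, river, park} is all of U.
Only Bravo contains west, so Bravo is forced; the remaining 4 points need at least 2 more sets (each remaining set adds at most 2) — so at least 3 sets are needed, and 3 is optimal.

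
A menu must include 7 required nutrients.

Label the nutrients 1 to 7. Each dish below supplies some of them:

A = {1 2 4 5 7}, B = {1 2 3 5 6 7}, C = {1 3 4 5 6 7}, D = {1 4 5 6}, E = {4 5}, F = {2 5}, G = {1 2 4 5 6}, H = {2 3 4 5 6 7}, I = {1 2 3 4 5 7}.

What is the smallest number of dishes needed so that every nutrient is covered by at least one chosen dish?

2

A and B together: A ∪ B = {1, 2, 3, 4, 5, 6, 7} — every nutrient is covered.
No single dish has all 7 nutrients (the largest, B, has 6), so 2 is optimal.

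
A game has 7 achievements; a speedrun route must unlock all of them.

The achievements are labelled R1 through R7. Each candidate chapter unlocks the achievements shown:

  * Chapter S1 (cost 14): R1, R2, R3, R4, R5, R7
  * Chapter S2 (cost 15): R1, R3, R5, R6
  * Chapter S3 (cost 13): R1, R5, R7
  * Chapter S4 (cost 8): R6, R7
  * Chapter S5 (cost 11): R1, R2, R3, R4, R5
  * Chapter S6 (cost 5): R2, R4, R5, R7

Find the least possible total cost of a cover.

S4, S5 together cover every achievement (S4 ∪ S5 = {R1, R2, R3, R4, R5, R6, R7}); total cost 8 + 11 = 19.
The greedy pick S6, S2 costs 20; no covering selection beats 19.

19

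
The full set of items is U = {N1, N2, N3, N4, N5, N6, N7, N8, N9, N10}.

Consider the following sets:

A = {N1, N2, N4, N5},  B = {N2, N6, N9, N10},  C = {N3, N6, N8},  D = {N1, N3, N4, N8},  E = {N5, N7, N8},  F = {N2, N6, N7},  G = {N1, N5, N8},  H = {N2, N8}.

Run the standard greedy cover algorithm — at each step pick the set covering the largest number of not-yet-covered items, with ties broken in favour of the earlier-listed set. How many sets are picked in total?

4

Greedy: pick A (covers 4 new) → pick B (covers 3 new) → pick C (covers 2 new) → pick E (covers 1 new). Total picks: 4.
(The true minimum cover uses only 3 sets, so greedy is not optimal here.)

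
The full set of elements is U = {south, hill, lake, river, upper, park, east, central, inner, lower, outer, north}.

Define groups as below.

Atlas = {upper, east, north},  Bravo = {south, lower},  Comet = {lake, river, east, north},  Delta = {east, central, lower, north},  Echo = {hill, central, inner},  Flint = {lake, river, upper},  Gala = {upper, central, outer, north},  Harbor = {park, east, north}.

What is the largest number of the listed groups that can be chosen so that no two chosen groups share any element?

4

Bravo, Echo, Flint, Harbor are pairwise disjoint (Bravo={south,lower}; Echo={hill,central,inner}; Flint={lake,river,upper}; Harbor={park,east,north}).
Every remaining group overlaps one of these, and no 5 of the listed groups are pairwise disjoint, so 4 is the maximum.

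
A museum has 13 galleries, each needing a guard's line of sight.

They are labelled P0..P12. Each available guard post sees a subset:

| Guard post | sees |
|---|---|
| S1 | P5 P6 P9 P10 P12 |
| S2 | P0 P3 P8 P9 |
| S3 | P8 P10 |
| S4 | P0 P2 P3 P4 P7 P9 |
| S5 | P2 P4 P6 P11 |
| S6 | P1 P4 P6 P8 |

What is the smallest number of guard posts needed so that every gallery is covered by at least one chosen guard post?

S1 and S4 and S5 and S6 together: S1 ∪ S4 ∪ S5 ∪ S6 = {P0, P1, P2, P3, P4, P5, P6, P7, P8, P9, P10, P11, P12} — every gallery is covered.
Only S5 contains P11, so S5 is forced; the remaining 9 galleries need at least 3 more guard posts (each remaining guard post adds at most 4) — so at least 4 guard posts are needed, and 4 is optimal.

4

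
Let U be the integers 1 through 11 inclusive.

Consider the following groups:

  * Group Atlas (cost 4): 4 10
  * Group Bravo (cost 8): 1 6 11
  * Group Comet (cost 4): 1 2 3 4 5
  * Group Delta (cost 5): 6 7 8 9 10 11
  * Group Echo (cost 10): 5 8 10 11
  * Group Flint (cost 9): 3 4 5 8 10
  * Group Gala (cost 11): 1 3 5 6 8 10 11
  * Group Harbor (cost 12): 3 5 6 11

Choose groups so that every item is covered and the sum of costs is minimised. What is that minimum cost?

Comet, Delta together cover every item (Comet ∪ Delta = {1, 2, 3, 4, 5, 6, 7, 8, 9, 10, 11}); total cost 4 + 5 = 9.
No covering selection has total cost below 9.

9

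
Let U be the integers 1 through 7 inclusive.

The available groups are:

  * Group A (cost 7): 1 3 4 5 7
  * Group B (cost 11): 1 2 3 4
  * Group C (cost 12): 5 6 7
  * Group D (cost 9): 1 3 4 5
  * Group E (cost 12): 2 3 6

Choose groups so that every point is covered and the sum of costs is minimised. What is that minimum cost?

A, E together cover every point (A ∪ E = {1, 2, 3, 4, 5, 6, 7}); total cost 7 + 12 = 19.
No covering selection has total cost below 19.

19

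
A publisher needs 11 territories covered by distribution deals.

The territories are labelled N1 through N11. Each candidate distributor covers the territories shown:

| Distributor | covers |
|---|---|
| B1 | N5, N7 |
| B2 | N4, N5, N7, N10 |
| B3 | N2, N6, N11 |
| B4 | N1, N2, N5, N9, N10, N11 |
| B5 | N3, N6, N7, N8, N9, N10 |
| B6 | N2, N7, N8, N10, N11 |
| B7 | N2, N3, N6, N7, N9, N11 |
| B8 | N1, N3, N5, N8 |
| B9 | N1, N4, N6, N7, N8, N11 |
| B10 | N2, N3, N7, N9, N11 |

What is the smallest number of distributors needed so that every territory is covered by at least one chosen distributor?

B2 and B7 and B8 together: B2 ∪ B7 ∪ B8 = {N1, N2, N3, N4, N5, N6, N7, N8, N9, N10, N11} — every territory is covered.
No 2 of the 10 distributors cover everything (all 45 combinations miss at least one territory), so 3 is optimal.

3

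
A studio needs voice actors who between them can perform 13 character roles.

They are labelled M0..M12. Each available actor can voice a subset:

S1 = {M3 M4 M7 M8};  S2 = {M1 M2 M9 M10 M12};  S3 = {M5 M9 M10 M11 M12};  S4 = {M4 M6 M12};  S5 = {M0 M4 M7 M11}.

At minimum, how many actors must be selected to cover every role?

S1 and S2 and S3 and S4 and S5 together: S1 ∪ S2 ∪ S3 ∪ S4 ∪ S5 = {M0, M1, M2, M3, M4, M5, M6, M7, M8, M9, M10, M11, M12} — every role is covered.
No 4 of the 5 actors cover everything (all 5 combinations miss at least one role), so 5 is optimal.

5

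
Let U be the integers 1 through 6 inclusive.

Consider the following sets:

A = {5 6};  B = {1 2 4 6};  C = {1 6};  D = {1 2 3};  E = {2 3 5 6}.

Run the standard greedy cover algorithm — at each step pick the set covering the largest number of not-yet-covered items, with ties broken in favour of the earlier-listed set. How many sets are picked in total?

2

Greedy: pick B (covers 4 new) → pick E (covers 2 new). Total picks: 2.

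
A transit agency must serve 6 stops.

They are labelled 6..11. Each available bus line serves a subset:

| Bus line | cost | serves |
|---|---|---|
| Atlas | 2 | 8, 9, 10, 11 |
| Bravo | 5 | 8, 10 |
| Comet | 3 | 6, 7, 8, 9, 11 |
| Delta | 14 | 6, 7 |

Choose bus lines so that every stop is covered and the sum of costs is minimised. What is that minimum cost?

5

Atlas, Comet together cover every stop (Atlas ∪ Comet = {6, 7, 8, 9, 10, 11}); total cost 2 + 3 = 5.
No covering selection has total cost below 5.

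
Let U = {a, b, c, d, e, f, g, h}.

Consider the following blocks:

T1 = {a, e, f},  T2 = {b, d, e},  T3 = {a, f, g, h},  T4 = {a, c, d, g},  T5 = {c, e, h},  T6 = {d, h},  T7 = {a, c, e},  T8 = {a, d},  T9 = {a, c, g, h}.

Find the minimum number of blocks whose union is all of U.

T2 and T3 and T7 together: T2 ∪ T3 ∪ T7 = {a, b, c, d, e, f, g, h} — every element is covered.
Only T2 contains b, so T2 is forced; the remaining 5 elements need at least 2 more blocks (each remaining block adds at most 4) — so at least 3 blocks are needed, and 3 is optimal.

3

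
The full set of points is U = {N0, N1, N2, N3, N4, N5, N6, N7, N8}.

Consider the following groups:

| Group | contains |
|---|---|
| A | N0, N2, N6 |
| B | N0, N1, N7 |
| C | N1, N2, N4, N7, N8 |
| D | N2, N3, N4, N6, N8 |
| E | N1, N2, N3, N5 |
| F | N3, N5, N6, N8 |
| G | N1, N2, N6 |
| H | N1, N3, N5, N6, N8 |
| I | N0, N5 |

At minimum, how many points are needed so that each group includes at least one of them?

3

T = {N0, N2, N6} meets every group (each contains at least one member of T), and |T| = 3.
No choice of 2 points meets every group, so 3 is the minimum.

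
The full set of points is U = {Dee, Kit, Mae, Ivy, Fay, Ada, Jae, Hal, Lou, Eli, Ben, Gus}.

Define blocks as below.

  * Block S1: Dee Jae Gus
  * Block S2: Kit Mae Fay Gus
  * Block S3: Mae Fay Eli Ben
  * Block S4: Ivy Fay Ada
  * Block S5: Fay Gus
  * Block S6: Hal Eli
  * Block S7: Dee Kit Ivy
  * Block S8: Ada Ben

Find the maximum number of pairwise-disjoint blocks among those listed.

4

S5, S6, S7, S8 are pairwise disjoint (S5={Fay,Gus}; S6={Hal,Eli}; S7={Dee,Kit,Ivy}; S8={Ada,Ben}).
Every remaining block overlaps one of these, and no 5 of the listed blocks are pairwise disjoint, so 4 is the maximum.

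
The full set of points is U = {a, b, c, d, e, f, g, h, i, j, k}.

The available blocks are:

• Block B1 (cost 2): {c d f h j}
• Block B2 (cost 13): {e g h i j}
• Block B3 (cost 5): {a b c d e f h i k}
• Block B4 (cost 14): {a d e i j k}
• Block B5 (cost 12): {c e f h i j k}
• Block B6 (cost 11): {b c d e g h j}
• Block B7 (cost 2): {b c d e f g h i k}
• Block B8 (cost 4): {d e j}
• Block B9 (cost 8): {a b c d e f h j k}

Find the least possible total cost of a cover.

B1, B3, B7 together cover every point (B1 ∪ B3 ∪ B7 = {a, b, c, d, e, f, g, h, i, j, k}); total cost 2 + 5 + 2 = 9.
No covering selection has total cost below 9.

9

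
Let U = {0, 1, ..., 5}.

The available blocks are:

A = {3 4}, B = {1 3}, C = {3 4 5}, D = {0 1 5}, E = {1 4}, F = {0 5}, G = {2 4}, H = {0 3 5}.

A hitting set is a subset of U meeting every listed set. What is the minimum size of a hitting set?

3

Take T = {0, 1, 4}. Each listed block contains at least one of these, so T is a hitting set of size 3.
The blocks B, F, G are pairwise disjoint, so any hitting set needs a separate item for each — at least 3. Hence 3 is optimal.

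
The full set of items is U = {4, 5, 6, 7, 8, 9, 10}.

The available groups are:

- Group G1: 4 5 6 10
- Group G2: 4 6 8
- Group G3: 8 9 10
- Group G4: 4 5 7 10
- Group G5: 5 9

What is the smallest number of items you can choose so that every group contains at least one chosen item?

2

Take H = {5, 8}. Each listed group contains at least one of these, so H is a hitting set of size 2.
The groups G2, G5 are pairwise disjoint, so any hitting set needs a separate item for each — at least 2. Hence 2 is optimal.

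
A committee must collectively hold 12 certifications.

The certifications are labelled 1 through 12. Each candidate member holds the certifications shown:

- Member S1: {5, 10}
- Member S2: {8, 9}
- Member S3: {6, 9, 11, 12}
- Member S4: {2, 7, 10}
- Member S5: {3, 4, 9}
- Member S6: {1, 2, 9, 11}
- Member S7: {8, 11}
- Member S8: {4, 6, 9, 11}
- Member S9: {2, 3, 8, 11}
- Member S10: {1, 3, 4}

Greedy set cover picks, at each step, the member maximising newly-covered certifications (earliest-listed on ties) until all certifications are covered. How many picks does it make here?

Greedy: pick S3 (covers 4 new) → pick S4 (covers 3 new) → pick S10 (covers 3 new) → pick S1 (covers 1 new) → pick S2 (covers 1 new). Total picks: 5.

5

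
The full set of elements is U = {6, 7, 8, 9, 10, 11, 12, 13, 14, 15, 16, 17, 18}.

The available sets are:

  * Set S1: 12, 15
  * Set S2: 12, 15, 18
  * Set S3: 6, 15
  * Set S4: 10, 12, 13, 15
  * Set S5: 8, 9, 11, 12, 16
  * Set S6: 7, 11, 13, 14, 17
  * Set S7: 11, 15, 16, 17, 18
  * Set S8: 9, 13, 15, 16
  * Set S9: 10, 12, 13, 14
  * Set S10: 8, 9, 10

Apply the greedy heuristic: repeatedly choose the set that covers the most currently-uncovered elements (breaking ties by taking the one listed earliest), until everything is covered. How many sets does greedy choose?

Greedy: pick S5 (covers 5 new) → pick S6 (covers 4 new) → pick S2 (covers 2 new) → pick S3 (covers 1 new) → pick S4 (covers 1 new). Total picks: 5.

5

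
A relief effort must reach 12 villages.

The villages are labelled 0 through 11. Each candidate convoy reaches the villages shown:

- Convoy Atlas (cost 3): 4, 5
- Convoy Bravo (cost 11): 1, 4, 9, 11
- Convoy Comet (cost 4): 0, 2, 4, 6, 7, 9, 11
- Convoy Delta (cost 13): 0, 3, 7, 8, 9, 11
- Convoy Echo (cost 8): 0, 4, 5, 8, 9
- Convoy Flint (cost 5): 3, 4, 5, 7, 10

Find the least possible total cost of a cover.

Bravo, Comet, Echo, Flint together cover every village (Bravo ∪ Comet ∪ Echo ∪ Flint = {0, 1, 2, 3, 4, 5, 6, 7, 8, 9, 10, 11}); total cost 11 + 4 + 8 + 5 = 28.
No covering selection has total cost below 28.

28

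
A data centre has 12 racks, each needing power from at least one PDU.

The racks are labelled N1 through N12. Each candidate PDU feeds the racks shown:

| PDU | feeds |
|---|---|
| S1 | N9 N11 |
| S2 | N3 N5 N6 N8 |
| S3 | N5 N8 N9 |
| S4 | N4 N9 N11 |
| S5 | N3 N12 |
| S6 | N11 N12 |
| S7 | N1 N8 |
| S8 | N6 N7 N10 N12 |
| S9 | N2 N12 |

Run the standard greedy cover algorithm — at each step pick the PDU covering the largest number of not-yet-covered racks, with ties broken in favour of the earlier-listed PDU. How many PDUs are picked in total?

5

Greedy: pick S2 (covers 4 new) → pick S4 (covers 3 new) → pick S8 (covers 3 new) → pick S7 (covers 1 new) → pick S9 (covers 1 new). Total picks: 5.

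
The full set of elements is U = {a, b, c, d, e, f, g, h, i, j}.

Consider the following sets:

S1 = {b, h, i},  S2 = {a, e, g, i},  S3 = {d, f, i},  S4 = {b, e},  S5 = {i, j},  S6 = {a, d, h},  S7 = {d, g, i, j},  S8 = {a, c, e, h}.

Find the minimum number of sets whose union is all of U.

4

S3 and S4 and S7 and S8 together: S3 ∪ S4 ∪ S7 ∪ S8 = {a, b, c, d, e, f, g, h, i, j} — every element is covered.
No 3 of the 8 sets cover everything (all 56 combinations miss at least one element), so 4 is optimal.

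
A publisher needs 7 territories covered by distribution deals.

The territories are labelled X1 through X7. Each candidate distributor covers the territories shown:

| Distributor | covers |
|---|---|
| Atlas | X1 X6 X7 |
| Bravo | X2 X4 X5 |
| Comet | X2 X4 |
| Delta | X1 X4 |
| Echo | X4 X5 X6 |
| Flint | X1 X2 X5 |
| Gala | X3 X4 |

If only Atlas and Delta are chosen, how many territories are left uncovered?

Union of Atlas, Delta = {X1, X4, X6, X7}.
Not covered: X2, X3, X5 — 3 territories.

3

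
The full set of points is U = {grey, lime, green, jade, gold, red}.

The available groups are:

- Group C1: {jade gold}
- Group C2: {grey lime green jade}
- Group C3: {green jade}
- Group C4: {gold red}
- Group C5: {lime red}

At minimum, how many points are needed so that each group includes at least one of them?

2

The 2 points {jade, red} hit every group.
The groups C2, C4 are pairwise disjoint, so any hitting set needs a separate point for each — at least 2. Hence 2 is optimal.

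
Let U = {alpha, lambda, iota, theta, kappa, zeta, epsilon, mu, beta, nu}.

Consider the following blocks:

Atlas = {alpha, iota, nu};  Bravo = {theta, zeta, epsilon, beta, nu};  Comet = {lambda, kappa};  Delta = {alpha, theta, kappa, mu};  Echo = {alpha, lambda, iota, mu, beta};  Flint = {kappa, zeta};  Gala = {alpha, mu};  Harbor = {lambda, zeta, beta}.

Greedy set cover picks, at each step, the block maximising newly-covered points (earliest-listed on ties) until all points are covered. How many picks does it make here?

Greedy: pick Bravo (covers 5 new) → pick Echo (covers 4 new) → pick Comet (covers 1 new). Total picks: 3.

3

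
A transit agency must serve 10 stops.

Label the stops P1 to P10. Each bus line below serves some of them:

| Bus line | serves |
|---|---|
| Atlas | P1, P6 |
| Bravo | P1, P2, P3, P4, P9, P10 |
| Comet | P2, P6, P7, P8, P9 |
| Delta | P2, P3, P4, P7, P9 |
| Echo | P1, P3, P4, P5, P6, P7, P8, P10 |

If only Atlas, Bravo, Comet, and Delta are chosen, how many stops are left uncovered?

Union of Atlas, Bravo, Comet, Delta = {P1, P2, P3, P4, P6, P7, P8, P9, P10}.
Not covered: P5 — 1 stop.

1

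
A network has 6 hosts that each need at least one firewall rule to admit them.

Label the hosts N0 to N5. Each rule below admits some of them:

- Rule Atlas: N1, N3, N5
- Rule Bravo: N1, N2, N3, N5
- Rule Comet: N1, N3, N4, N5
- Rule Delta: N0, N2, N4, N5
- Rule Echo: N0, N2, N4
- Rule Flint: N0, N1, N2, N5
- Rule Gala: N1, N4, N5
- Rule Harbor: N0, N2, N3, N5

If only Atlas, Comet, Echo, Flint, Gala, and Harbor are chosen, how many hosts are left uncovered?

0

Union of Atlas, Comet, Echo, Flint, Gala, Harbor = {N0, N1, N2, N3, N4, N5} — that's every host, so 0 are uncovered.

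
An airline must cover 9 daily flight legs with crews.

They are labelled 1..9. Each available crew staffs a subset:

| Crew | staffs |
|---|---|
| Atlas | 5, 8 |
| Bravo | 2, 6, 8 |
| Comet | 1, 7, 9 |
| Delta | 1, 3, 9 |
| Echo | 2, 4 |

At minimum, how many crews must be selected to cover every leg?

Take {Atlas, Bravo, Comet, Delta, Echo}. Their union is {1, 2, 3, 4, 5, 6, 7, 8, 9}, which is all 9 legs.
No 4 of the 5 crews cover everything (all 5 combinations miss at least one leg), so 5 is optimal.

5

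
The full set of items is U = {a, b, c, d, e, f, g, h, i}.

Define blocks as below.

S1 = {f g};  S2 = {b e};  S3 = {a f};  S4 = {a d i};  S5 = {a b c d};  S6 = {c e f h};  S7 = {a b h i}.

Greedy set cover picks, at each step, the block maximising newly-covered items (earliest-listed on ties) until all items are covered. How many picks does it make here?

4

Greedy: pick S5 (covers 4 new) → pick S6 (covers 3 new) → pick S1 (covers 1 new) → pick S4 (covers 1 new). Total picks: 4.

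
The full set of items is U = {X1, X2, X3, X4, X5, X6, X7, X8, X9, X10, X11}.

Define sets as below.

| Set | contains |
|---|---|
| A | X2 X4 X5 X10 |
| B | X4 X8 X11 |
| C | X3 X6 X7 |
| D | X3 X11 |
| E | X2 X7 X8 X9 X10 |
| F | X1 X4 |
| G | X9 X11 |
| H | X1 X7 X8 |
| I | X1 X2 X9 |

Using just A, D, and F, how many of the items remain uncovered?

4

Union of A, D, F = {X1, X2, X3, X4, X5, X10, X11}.
Not covered: X6, X7, X8, X9 — 4 items.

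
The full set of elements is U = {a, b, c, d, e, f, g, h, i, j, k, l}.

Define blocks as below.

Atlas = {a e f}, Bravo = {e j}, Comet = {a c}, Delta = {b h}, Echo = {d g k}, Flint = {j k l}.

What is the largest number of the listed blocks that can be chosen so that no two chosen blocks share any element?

4

Bravo, Comet, Delta, Echo are pairwise disjoint (Bravo={e,j}; Comet={a,c}; Delta={b,h}; Echo={d,g,k}).
Every remaining block overlaps one of these, and no 5 of the listed blocks are pairwise disjoint, so 4 is the maximum.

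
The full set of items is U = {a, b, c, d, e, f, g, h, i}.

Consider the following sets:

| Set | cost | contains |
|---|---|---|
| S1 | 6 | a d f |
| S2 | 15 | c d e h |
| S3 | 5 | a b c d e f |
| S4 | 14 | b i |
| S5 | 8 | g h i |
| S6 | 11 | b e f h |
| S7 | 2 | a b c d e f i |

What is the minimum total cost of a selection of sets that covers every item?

10

S5, S7 together cover every item (S5 ∪ S7 = {a, b, c, d, e, f, g, h, i}); total cost 8 + 2 = 10.
No covering selection has total cost below 10.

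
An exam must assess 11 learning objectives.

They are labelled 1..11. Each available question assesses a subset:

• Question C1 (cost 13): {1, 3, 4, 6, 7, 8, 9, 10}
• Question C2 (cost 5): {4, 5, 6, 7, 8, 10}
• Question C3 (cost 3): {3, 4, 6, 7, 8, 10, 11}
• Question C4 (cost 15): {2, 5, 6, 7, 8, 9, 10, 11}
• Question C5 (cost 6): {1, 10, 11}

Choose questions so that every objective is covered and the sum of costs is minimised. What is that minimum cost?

24

C3, C4, C5 together cover every objective (C3 ∪ C4 ∪ C5 = {1, 2, 3, 4, 5, 6, 7, 8, 9, 10, 11}); total cost 3 + 15 + 6 = 24.
The greedy pick C3, C2, C5, C4 costs 29; no covering selection beats 24.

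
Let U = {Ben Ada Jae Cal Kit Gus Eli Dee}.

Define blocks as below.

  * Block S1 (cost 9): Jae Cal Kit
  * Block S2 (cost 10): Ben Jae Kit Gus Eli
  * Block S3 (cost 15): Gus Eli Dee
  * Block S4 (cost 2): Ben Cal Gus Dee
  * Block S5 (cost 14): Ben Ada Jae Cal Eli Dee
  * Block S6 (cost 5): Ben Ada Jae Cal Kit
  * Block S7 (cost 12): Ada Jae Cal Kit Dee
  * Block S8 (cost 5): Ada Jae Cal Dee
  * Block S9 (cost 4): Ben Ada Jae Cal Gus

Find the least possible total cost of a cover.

S2, S8 together cover every element (S2 ∪ S8 = {Ben, Ada, Jae, Cal, Kit, Gus, Eli, Dee}); total cost 10 + 5 = 15.
The greedy pick S4, S6, S2 costs 17; no covering selection beats 15.

15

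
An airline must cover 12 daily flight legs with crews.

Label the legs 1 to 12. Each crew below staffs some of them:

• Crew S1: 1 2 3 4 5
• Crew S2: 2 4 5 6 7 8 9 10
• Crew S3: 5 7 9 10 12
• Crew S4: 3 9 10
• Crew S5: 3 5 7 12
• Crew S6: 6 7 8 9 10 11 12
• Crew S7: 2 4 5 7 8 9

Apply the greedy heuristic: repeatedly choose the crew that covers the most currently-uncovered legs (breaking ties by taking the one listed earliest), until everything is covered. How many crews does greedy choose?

3

Greedy: pick S2 (covers 8 new) → pick S1 (covers 2 new) → pick S6 (covers 2 new). Total picks: 3.
(The true minimum cover uses only 2 crews, so greedy is not optimal here.)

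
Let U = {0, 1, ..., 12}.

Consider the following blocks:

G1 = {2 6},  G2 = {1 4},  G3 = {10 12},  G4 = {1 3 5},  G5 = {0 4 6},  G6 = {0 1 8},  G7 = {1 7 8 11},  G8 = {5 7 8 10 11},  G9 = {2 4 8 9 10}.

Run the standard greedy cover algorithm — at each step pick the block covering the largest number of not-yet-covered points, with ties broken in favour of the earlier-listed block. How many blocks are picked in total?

5

Greedy: pick G8 (covers 5 new) → pick G5 (covers 3 new) → pick G4 (covers 2 new) → pick G9 (covers 2 new) → pick G3 (covers 1 new). Total picks: 5.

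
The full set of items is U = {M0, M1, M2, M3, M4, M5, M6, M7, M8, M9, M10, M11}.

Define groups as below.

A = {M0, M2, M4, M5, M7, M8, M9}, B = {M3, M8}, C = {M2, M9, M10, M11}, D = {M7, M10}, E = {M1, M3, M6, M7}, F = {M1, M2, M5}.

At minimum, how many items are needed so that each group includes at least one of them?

3

H = {M1, M8, M10} meets every group (each contains at least one member of H), and |H| = 3.
The groups B, D, F are pairwise disjoint, so any hitting set needs a separate item for each — at least 3. Hence 3 is optimal.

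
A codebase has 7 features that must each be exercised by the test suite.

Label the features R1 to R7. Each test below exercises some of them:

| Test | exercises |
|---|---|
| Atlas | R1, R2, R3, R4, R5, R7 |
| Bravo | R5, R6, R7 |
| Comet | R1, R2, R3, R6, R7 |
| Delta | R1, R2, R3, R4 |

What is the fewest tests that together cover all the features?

Bravo and Delta together: Bravo ∪ Delta = {R1, R2, R3, R4, R5, R6, R7} — every feature is covered.
No single test has all 7 features (the largest, Atlas, has 6), so 2 is optimal.

2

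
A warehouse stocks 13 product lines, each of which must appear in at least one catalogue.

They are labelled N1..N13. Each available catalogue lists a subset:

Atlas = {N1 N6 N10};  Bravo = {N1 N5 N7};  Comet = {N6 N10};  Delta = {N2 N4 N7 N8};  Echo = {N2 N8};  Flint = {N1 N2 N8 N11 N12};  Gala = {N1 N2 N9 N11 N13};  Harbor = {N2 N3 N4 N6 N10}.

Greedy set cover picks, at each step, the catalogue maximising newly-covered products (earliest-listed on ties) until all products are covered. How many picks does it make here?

Greedy: pick Flint (covers 5 new) → pick Harbor (covers 4 new) → pick Bravo (covers 2 new) → pick Gala (covers 2 new). Total picks: 4.

4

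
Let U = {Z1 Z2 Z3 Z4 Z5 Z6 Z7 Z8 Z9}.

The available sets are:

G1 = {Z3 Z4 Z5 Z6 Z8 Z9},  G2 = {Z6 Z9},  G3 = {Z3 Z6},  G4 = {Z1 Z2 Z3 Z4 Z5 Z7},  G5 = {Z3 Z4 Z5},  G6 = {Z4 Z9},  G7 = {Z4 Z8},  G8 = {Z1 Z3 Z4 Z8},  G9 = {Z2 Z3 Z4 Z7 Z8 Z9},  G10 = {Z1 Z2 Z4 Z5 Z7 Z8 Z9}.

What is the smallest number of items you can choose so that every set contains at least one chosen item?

2

H = {Z4, Z6} meets every set (each contains at least one member of H), and |H| = 2.
The sets G3, G6 are pairwise disjoint, so any hitting set needs a separate item for each — at least 2. Hence 2 is optimal.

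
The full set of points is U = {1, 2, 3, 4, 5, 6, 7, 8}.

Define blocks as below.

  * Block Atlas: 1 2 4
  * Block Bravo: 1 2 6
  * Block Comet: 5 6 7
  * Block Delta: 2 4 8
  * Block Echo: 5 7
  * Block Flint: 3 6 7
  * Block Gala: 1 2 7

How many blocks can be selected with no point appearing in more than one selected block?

Atlas, Comet are pairwise disjoint (Atlas={1,2,4}; Comet={5,6,7}).
Every remaining block overlaps one of these, and no 3 of the listed blocks are pairwise disjoint, so 2 is the maximum.

2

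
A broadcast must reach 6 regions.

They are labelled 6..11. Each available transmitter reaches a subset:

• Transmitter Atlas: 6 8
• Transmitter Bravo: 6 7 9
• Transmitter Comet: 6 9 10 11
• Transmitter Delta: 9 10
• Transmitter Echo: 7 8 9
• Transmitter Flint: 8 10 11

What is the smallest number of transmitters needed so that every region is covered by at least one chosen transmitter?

2

Comet and Echo together: Comet ∪ Echo = {6, 7, 8, 9, 10, 11} — every region is covered.
No single transmitter has all 6 regions (the largest, Comet, has 4), so 2 is optimal.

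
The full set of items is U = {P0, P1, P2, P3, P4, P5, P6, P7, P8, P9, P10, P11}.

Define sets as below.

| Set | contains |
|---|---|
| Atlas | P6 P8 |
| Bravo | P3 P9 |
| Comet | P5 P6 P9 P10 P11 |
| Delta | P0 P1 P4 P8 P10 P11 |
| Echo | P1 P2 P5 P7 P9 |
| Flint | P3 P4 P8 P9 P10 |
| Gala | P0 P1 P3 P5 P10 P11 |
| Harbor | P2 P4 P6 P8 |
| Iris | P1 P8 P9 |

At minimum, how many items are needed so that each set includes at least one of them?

3

Take H = {P1, P6, P9}. Each listed set contains at least one of these, so H is a hitting set of size 3.
No choice of 2 items meets every set, so 3 is the minimum.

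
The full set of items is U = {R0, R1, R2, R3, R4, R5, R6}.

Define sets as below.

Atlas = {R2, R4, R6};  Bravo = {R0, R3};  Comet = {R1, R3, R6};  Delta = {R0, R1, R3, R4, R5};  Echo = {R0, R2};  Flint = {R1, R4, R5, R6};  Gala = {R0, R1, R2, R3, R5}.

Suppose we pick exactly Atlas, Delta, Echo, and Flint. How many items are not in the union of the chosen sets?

Union of Atlas, Delta, Echo, Flint = {R0, R1, R2, R3, R4, R5, R6} — that's every item, so 0 are uncovered.

0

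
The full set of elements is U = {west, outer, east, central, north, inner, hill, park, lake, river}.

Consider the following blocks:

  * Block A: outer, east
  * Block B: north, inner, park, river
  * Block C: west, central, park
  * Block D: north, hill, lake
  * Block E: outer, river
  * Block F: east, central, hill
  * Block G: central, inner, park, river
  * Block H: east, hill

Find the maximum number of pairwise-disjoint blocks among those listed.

C, E, H are pairwise disjoint (C={west,central,park}; E={outer,river}; H={east,hill}).
Every remaining block overlaps one of these, and no 4 of the listed blocks are pairwise disjoint, so 3 is the maximum.

3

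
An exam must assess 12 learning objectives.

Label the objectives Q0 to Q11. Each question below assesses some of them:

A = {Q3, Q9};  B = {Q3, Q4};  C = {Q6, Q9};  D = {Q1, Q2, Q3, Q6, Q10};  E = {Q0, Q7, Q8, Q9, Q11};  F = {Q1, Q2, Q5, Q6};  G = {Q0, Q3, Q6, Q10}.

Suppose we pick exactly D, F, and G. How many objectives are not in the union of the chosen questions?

5

Union of D, F, G = {Q0, Q1, Q2, Q3, Q5, Q6, Q10}.
Not covered: Q4, Q7, Q8, Q9, Q11 — 5 objectives.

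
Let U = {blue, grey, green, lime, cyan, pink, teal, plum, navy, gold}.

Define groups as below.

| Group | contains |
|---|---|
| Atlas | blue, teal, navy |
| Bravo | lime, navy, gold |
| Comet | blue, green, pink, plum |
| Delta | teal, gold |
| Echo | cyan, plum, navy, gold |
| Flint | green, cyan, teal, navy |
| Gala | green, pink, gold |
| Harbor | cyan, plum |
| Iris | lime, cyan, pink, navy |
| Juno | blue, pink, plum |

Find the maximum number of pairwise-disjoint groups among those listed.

Atlas, Gala, Harbor are pairwise disjoint (Atlas={blue,teal,navy}; Gala={green,pink,gold}; Harbor={cyan,plum}).
Every remaining group overlaps one of these, and no 4 of the listed groups are pairwise disjoint, so 3 is the maximum.

3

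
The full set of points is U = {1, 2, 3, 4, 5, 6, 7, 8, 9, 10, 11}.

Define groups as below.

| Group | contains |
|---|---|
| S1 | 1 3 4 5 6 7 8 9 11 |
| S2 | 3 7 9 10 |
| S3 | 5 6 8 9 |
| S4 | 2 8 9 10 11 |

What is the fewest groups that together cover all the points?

2

S1 and S4 cover everything between them: the union {1, 2, 3, 4, 5, 6, 7, 8, 9, 10, 11} is all of U.
No single group has all 11 points (the largest, S1, has 9), so 2 is optimal.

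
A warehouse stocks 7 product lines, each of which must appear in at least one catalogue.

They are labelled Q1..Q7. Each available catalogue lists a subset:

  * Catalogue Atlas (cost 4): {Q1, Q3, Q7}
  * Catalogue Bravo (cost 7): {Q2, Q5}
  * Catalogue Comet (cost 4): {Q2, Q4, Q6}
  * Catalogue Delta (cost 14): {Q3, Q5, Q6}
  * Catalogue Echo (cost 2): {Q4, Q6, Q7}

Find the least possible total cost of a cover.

13

Atlas, Bravo, Echo together cover every product (Atlas ∪ Bravo ∪ Echo = {Q1, Q2, Q3, Q4, Q5, Q6, Q7}); total cost 4 + 7 + 2 = 13.
No covering selection has total cost below 13.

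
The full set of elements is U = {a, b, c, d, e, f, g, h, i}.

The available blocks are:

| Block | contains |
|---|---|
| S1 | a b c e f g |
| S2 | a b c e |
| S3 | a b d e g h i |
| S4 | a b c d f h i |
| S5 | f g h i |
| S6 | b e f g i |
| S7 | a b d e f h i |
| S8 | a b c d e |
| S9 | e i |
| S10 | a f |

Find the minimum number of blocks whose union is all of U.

2

S3 and S4 cover everything between them: the union {a, b, c, d, e, f, g, h, i} is all of U.
No single block has all 9 elements (the largest, S3, has 7), so 2 is optimal.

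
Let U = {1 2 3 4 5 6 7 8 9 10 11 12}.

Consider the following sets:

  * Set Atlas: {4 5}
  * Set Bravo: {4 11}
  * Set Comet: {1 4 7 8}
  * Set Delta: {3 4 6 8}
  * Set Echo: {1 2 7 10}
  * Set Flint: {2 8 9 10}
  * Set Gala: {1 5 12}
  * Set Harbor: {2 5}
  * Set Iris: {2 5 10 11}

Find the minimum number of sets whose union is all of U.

Bravo and Delta and Echo and Flint and Gala together: Bravo ∪ Delta ∪ Echo ∪ Flint ∪ Gala = {1, 2, 3, 4, 5, 6, 7, 8, 9, 10, 11, 12} — every element is covered.
No 4 of the 9 sets cover everything (all 126 combinations miss at least one element), so 5 is optimal.

5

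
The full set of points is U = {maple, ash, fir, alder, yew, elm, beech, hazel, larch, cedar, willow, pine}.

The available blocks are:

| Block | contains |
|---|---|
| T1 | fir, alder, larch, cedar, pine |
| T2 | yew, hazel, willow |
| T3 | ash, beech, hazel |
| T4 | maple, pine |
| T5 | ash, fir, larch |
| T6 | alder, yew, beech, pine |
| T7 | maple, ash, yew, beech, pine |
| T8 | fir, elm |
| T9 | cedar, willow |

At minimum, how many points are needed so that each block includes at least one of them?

4

The 4 points {ash, fir, willow, pine} hit every block.
The blocks T3, T4, T8, T9 are pairwise disjoint, so any hitting set needs a separate point for each — at least 4. Hence 4 is optimal.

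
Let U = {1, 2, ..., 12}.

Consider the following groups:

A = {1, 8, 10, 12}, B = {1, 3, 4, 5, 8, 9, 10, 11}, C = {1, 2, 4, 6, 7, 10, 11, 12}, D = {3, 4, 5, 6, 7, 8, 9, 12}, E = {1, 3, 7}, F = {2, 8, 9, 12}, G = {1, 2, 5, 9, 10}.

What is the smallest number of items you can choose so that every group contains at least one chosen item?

2

H = {1, 8} meets every group (each contains at least one member of H), and |H| = 2.
The groups E, F are pairwise disjoint, so any hitting set needs a separate item for each — at least 2. Hence 2 is optimal.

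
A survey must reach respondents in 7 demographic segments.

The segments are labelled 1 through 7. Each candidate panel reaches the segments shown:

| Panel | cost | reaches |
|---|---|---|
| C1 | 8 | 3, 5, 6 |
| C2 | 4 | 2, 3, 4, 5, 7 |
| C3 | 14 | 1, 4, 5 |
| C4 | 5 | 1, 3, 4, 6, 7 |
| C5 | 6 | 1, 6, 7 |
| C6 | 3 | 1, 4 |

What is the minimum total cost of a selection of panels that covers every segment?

9

C2, C4 together cover every segment (C2 ∪ C4 = {1, 2, 3, 4, 5, 6, 7}); total cost 4 + 5 = 9.
No covering selection has total cost below 9.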